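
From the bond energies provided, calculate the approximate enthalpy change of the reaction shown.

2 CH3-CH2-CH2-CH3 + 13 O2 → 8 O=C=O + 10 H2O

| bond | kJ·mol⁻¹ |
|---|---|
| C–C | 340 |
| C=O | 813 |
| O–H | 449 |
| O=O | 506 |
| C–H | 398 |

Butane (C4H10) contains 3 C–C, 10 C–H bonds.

Bonds broken (reactants):
  C–C: 6 × 340 = 2040
  C–H: 20 × 398 = 7960
  O=O: 13 × 506 = 6578
  Σ(broken) = 16578 kJ
Bonds formed (products):
  C=O: 16 × 813 = 13008
  O–H: 20 × 449 = 8980
  Σ(formed) = 21988 kJ
ΔH = Σ(broken) − Σ(formed) = 16578 − 21988 = −5410 kJ

ΔH ≈ −5410 kJ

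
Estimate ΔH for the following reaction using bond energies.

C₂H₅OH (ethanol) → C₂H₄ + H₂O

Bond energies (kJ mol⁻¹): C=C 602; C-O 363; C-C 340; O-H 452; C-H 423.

Bonds broken (reactants):
  C-C: 1 × 340 = 340
  C-H: 5 × 423 = 2115
  C-O: 1 × 363 = 363
  O-H: 1 × 452 = 452
  Σ(broken) = 3270 kJ
Bonds formed (products):
  C-H: 4 × 423 = 1692
  C=C: 1 × 602 = 602
  O-H: 2 × 452 = 904
  Σ(formed) = 3198 kJ
ΔH = Σ(broken) − Σ(formed) = 3270 − 3198 = +72 kJ

ΔH ≈ +72 kJ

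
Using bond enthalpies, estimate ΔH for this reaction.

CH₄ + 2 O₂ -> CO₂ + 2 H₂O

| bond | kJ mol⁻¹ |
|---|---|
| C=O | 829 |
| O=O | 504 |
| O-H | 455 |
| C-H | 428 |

Bonds broken (reactants):
  C-H: 4 × 428 = 1712
  O=O: 2 × 504 = 1008
  Σ(broken) = 2720 kJ
Bonds formed (products):
  C=O: 2 × 829 = 1658
  O-H: 4 × 455 = 1820
  Σ(formed) = 3478 kJ
ΔH = Σ(broken) − Σ(formed) = 2720 − 3478 = −758 kJ

ΔH ≈ −758 kJ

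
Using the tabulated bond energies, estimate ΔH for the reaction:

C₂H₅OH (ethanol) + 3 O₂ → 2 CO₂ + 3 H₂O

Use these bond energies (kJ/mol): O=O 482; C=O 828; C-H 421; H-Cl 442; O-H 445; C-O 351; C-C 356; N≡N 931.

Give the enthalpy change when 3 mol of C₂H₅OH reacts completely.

ΔH = −3837 kJ

Bonds broken (reactants):
  C-C: 1 × 356 = 356
  C-H: 5 × 421 = 2105
  C-O: 1 × 351 = 351
  O-H: 1 × 445 = 445
  O=O: 3 × 482 = 1446
  Σ(broken) = 4703 kJ
Bonds formed (products):
  C=O: 4 × 828 = 3312
  O-H: 6 × 445 = 2670
  Σ(formed) = 5982 kJ
ΔH = Σ(broken) − Σ(formed) = 4703 − 5982 = −1279 kJ
For 3× the reaction as written: 3 × (−1279) = −3837 kJ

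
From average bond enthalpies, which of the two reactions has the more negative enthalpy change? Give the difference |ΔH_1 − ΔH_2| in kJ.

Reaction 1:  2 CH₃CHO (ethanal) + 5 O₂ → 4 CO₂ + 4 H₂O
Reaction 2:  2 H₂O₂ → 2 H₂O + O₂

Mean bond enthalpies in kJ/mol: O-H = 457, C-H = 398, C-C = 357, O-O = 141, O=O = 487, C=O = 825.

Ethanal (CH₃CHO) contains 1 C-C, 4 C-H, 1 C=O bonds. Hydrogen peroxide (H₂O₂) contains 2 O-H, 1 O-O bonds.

Reaction 1, by 2068 kJ

Reaction 1:
  Bonds broken (reactants):
    C-C: 2 × 357 = 714
    C-H: 8 × 398 = 3184
    C=O: 2 × 825 = 1650
    O=O: 5 × 487 = 2435
    Σ(broken) = 7983 kJ
  Bonds formed (products):
    C=O: 8 × 825 = 6600
    O-H: 8 × 457 = 3656
    Σ(formed) = 10256 kJ
  ΔH_1 = 7983 − 10256 = −2273 kJ
Reaction 2:
  Bonds broken (reactants):
    O-H: 4 × 457 = 1828
    O-O: 2 × 141 = 282
    Σ(broken) = 2110 kJ
  Bonds formed (products):
    O-H: 4 × 457 = 1828
    O=O: 1 × 487 = 487
    Σ(formed) = 2315 kJ
  ΔH_2 = 2110 − 2315 = −205 kJ
ΔH_1 − ΔH_2 = −2068 kJ, so reaction 1 has the more negative ΔH; |ΔH_1 − ΔH_2| = 2068 kJ.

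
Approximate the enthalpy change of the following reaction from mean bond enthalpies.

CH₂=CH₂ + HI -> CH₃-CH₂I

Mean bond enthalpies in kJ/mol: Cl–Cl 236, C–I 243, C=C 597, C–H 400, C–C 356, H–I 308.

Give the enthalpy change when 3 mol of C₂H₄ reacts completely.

ΔH = −282 kJ

Bonds broken (reactants):
  C–H: 4 × 400 = 1600
  C=C: 1 × 597 = 597
  H–I: 1 × 308 = 308
  Σ(broken) = 2505 kJ
Bonds formed (products):
  C–C: 1 × 356 = 356
  C–H: 5 × 400 = 2000
  C–I: 1 × 243 = 243
  Σ(formed) = 2599 kJ
ΔH = Σ(broken) − Σ(formed) = 2505 − 2599 = −94 kJ
For 3× the reaction as written: 3 × (−94) = −282 kJ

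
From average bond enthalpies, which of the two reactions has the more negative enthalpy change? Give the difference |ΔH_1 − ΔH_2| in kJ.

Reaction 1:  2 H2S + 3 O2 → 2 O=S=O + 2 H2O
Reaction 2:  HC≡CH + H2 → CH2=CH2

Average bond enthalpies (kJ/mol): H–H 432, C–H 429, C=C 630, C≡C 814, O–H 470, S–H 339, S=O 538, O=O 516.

Reaction 1, by 886 kJ

Reaction 1:
  Bonds broken (reactants):
    O=O: 3 × 516 = 1548
    S–H: 4 × 339 = 1356
    Σ(broken) = 2904 kJ
  Bonds formed (products):
    O–H: 4 × 470 = 1880
    S=O: 4 × 538 = 2152
    Σ(formed) = 4032 kJ
  ΔH_1 = 2904 − 4032 = −1128 kJ
Reaction 2:
  Bonds broken (reactants):
    C≡C: 1 × 814 = 814
    C–H: 2 × 429 = 858
    H–H: 1 × 432 = 432
    Σ(broken) = 2104 kJ
  Bonds formed (products):
    C–H: 4 × 429 = 1716
    C=C: 1 × 630 = 630
    Σ(formed) = 2346 kJ
  ΔH_2 = 2104 − 2346 = −242 kJ
ΔH_1 − ΔH_2 = −886 kJ, so reaction 1 has the more negative ΔH; |ΔH_1 − ΔH_2| = 886 kJ.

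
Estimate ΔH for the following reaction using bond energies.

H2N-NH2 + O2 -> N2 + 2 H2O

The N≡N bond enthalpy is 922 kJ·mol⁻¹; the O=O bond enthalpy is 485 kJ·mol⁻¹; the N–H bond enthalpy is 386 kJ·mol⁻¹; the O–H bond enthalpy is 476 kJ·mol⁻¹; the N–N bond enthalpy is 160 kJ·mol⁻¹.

Bonds broken (reactants):
  N–H: 4 × 386 = 1544
  N–N: 1 × 160 = 160
  O=O: 1 × 485 = 485
  Σ(broken) = 2189 kJ
Bonds formed (products):
  N≡N: 1 × 922 = 922
  O–H: 4 × 476 = 1904
  Σ(formed) = 2826 kJ
ΔH = Σ(broken) − Σ(formed) = 2189 − 2826 = −637 kJ

ΔH ≈ −637 kJ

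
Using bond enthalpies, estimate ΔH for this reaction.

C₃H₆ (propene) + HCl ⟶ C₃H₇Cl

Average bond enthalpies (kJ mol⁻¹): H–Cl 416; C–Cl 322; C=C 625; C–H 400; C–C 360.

ΔH ≈ −41 kJ

Bonds broken (reactants):
  C–C: 1 × 360 = 360
  C–H: 6 × 400 = 2400
  C=C: 1 × 625 = 625
  H–Cl: 1 × 416 = 416
  Σ(broken) = 3801 kJ
Bonds formed (products):
  C–C: 2 × 360 = 720
  C–Cl: 1 × 322 = 322
  C–H: 7 × 400 = 2800
  Σ(formed) = 3842 kJ
ΔH = Σ(broken) − Σ(formed) = 3801 − 3842 = −41 kJ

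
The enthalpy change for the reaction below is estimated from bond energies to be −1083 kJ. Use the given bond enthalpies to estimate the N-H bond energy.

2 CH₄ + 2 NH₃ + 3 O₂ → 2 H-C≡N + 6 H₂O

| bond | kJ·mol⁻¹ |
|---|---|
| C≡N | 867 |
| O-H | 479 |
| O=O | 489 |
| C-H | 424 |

D(N-H) ≈ 398 kJ/mol

Let D be the N-H bond energy.
Σ(broken) = 8×424 + 6×D + 3×489 = 4859 + 6D
Σ(formed) = 2×867 + 2×424 + 12×479 = 8330
ΔH = Σ(broken) − Σ(formed) = (4859 + 6D) − (8330) = −3471 + 6D
Setting this equal to −1083 kJ gives 6D = 2388, so D = 398 kJ/mol.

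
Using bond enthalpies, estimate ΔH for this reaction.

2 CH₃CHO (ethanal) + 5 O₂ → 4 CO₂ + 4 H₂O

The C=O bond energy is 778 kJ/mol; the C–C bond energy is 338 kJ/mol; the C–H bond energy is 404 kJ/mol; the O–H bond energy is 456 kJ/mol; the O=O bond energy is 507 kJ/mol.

ΔH ≈ −1873 kJ

Bonds broken (reactants):
  C–C: 2 × 338 = 676
  C–H: 8 × 404 = 3232
  C=O: 2 × 778 = 1556
  O=O: 5 × 507 = 2535
  Σ(broken) = 7999 kJ
Bonds formed (products):
  C=O: 8 × 778 = 6224
  O–H: 8 × 456 = 3648
  Σ(formed) = 9872 kJ
ΔH = Σ(broken) − Σ(formed) = 7999 − 9872 = −1873 kJ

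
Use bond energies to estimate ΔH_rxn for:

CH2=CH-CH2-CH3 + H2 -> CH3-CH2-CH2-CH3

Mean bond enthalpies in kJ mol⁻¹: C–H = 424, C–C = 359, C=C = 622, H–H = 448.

Bonds broken (reactants):
  C–C: 2 × 359 = 718
  C–H: 8 × 424 = 3392
  C=C: 1 × 622 = 622
  H–H: 1 × 448 = 448
  Σ(broken) = 5180 kJ
Bonds formed (products):
  C–C: 3 × 359 = 1077
  C–H: 10 × 424 = 4240
  Σ(formed) = 5317 kJ
ΔH = Σ(broken) − Σ(formed) = 5180 − 5317 = −137 kJ

ΔH ≈ −137 kJ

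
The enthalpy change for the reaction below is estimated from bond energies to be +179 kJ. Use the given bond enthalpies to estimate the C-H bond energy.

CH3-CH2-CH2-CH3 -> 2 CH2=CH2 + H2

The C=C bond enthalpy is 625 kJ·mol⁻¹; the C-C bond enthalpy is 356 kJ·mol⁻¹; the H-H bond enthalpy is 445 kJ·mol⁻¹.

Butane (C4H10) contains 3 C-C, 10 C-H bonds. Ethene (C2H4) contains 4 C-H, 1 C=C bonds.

Let D be the C-H bond energy.
Σ(broken) = 3×356 + 10×D = 1068 + 10D
Σ(formed) = 8×D + 2×625 + 1×445 = 1695 + 8D
ΔH = Σ(broken) − Σ(formed) = (1068 + 10D) − (1695 + 8D) = −627 + 2D
Setting this equal to +179 kJ gives 2D = 806, so D = 403 kJ/mol.

D(C-H) ≈ 403 kJ/mol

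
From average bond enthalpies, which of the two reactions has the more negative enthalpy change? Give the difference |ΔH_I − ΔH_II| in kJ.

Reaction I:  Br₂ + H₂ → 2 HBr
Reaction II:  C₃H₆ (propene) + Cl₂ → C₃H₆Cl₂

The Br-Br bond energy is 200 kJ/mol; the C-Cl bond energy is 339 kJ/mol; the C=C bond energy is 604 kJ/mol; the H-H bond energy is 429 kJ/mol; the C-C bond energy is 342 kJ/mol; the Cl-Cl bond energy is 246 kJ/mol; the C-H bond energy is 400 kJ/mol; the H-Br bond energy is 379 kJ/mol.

Reaction II, by 41 kJ

Reaction I:
  Bonds broken (reactants):
    Br-Br: 1 × 200 = 200
    H-H: 1 × 429 = 429
    Σ(broken) = 629 kJ
  Bonds formed (products):
    H-Br: 2 × 379 = 758
    Σ(formed) = 758 kJ
  ΔH_I = 629 − 758 = −129 kJ
Reaction II:
  Bonds broken (reactants):
    C-C: 1 × 342 = 342
    C-H: 6 × 400 = 2400
    C=C: 1 × 604 = 604
    Cl-Cl: 1 × 246 = 246
    Σ(broken) = 3592 kJ
  Bonds formed (products):
    C-C: 2 × 342 = 684
    C-Cl: 2 × 339 = 678
    C-H: 6 × 400 = 2400
    Σ(formed) = 3762 kJ
  ΔH_II = 3592 − 3762 = −170 kJ
ΔH_I − ΔH_II = +41 kJ, so reaction II has the more negative ΔH; |ΔH_I − ΔH_II| = 41 kJ.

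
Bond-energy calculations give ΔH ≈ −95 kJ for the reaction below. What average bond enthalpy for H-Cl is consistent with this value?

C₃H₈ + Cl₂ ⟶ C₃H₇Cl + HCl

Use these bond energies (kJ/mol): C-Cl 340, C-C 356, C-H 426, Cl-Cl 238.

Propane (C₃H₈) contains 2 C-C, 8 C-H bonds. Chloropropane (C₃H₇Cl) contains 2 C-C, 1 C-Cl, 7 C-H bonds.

Let D be the H-Cl bond energy.
Σ(broken) = 2×356 + 8×426 + 1×238 = 4358
Σ(formed) = 2×356 + 1×340 + 7×426 + 1×D = 4034 + D
ΔH = Σ(broken) − Σ(formed) = (4358) − (4034 + D) = +324 − D
Setting this equal to −95 kJ gives D = 419 kJ/mol.

D(H-Cl) ≈ 419 kJ/mol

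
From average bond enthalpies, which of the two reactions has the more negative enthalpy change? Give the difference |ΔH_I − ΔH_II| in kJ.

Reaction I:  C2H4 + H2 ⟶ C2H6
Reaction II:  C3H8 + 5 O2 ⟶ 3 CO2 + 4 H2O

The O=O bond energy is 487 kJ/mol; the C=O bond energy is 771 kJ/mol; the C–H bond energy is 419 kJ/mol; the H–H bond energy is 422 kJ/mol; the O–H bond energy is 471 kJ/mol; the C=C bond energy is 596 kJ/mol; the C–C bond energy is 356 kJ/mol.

Reaction I:
  Bonds broken (reactants):
    C–H: 4 × 419 = 1676
    C=C: 1 × 596 = 596
    H–H: 1 × 422 = 422
    Σ(broken) = 2694 kJ
  Bonds formed (products):
    C–C: 1 × 356 = 356
    C–H: 6 × 419 = 2514
    Σ(formed) = 2870 kJ
  ΔH_I = 2694 − 2870 = −176 kJ
Reaction II:
  Bonds broken (reactants):
    C–C: 2 × 356 = 712
    C–H: 8 × 419 = 3352
    O=O: 5 × 487 = 2435
    Σ(broken) = 6499 kJ
  Bonds formed (products):
    C=O: 6 × 771 = 4626
    O–H: 8 × 471 = 3768
    Σ(formed) = 8394 kJ
  ΔH_II = 6499 − 8394 = −1895 kJ
ΔH_I − ΔH_II = +1719 kJ, so reaction II has the more negative ΔH; |ΔH_I − ΔH_II| = 1719 kJ.

Reaction II, by 1719 kJ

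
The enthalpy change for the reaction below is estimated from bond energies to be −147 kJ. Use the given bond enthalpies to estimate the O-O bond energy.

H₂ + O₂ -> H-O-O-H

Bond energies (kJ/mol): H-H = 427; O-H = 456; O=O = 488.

Let D be the O-O bond energy.
Σ(broken) = 1×427 + 1×488 = 915
Σ(formed) = 2×456 + 1×D = 912 + D
ΔH = Σ(broken) − Σ(formed) = (915) − (912 + D) = +3 − D
Setting this equal to −147 kJ gives D = 150 kJ/mol.

D(O-O) ≈ 150 kJ/mol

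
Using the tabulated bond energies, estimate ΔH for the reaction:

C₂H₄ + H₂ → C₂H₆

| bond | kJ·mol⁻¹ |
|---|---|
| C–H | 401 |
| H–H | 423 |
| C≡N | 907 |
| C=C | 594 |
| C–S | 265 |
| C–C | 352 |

Bonds broken (reactants):
  C–H: 4 × 401 = 1604
  C=C: 1 × 594 = 594
  H–H: 1 × 423 = 423
  Σ(broken) = 2621 kJ
Bonds formed (products):
  C–C: 1 × 352 = 352
  C–H: 6 × 401 = 2406
  Σ(formed) = 2758 kJ
ΔH = Σ(broken) − Σ(formed) = 2621 − 2758 = −137 kJ

ΔH ≈ −137 kJ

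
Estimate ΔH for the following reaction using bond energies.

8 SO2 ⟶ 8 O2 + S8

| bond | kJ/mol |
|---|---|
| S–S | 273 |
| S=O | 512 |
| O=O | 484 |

ΔH ≈ +2136 kJ

Bonds broken (reactants):
  S=O: 16 × 512 = 8192
  Σ(broken) = 8192 kJ
Bonds formed (products):
  O=O: 8 × 484 = 3872
  S–S: 8 × 273 = 2184
  Σ(formed) = 6056 kJ
ΔH = Σ(broken) − Σ(formed) = 8192 − 6056 = +2136 kJ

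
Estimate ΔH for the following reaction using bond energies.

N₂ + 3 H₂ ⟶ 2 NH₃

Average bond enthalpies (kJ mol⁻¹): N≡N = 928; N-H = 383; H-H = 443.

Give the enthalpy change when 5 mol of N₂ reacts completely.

Bonds broken (reactants):
  H-H: 3 × 443 = 1329
  N≡N: 1 × 928 = 928
  Σ(broken) = 2257 kJ
Bonds formed (products):
  N-H: 6 × 383 = 2298
  Σ(formed) = 2298 kJ
ΔH = Σ(broken) − Σ(formed) = 2257 − 2298 = −41 kJ
For 5× the reaction as written: 5 × (−41) = −205 kJ

ΔH = −205 kJ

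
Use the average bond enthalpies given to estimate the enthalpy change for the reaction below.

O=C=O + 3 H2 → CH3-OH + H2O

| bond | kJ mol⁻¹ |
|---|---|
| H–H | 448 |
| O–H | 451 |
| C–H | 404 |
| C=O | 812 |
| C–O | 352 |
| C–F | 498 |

ΔH ≈ +51 kJ

Bonds broken (reactants):
  C=O: 2 × 812 = 1624
  H–H: 3 × 448 = 1344
  Σ(broken) = 2968 kJ
Bonds formed (products):
  C–H: 3 × 404 = 1212
  C–O: 1 × 352 = 352
  O–H: 3 × 451 = 1353
  Σ(formed) = 2917 kJ
ΔH = Σ(broken) − Σ(formed) = 2968 − 2917 = +51 kJ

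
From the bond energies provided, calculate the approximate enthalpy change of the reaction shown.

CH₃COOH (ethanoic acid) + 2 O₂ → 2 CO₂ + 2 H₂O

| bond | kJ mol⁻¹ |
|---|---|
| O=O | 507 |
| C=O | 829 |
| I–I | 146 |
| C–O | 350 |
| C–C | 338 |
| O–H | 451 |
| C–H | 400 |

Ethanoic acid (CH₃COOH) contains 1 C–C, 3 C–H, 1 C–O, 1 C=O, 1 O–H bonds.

ΔH ≈ −938 kJ

Bonds broken (reactants):
  C–C: 1 × 338 = 338
  C–H: 3 × 400 = 1200
  C–O: 1 × 350 = 350
  C=O: 1 × 829 = 829
  O–H: 1 × 451 = 451
  O=O: 2 × 507 = 1014
  Σ(broken) = 4182 kJ
Bonds formed (products):
  C=O: 4 × 829 = 3316
  O–H: 4 × 451 = 1804
  Σ(formed) = 5120 kJ
ΔH = Σ(broken) − Σ(formed) = 4182 − 5120 = −938 kJ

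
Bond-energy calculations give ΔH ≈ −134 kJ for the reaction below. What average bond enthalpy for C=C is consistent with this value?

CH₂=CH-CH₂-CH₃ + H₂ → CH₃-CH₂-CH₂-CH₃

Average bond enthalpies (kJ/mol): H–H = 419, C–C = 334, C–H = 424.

Let D be the C=C bond energy.
Σ(broken) = 2×334 + 8×424 + 1×D + 1×419 = 4479 + D
Σ(formed) = 3×334 + 10×424 = 5242
ΔH = Σ(broken) − Σ(formed) = (4479 + D) − (5242) = −763 + D
Setting this equal to −134 kJ gives D = 629 kJ/mol.

D(C=C) ≈ 629 kJ/mol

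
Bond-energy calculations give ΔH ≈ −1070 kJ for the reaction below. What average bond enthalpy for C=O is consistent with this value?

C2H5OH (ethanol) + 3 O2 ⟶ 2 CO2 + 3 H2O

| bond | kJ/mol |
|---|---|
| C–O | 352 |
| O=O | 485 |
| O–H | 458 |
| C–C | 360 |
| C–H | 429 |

D(C=O) ≈ 773 kJ/mol

Let D be the C=O bond energy.
Σ(broken) = 1×360 + 5×429 + 1×352 + 1×458 + 3×485 = 4770
Σ(formed) = 4×D + 6×458 = 2748 + 4D
ΔH = Σ(broken) − Σ(formed) = (4770) − (2748 + 4D) = +2022 − 4D
Setting this equal to −1070 kJ gives 4D = 3092, so D = 773 kJ/mol.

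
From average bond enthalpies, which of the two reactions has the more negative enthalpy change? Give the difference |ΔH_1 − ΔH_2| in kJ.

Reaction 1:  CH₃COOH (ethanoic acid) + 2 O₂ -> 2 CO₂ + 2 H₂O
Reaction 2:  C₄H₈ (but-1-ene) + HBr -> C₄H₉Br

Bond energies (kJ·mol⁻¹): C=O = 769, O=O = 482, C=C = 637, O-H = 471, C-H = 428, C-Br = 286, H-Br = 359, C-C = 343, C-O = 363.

Reaction 1, by 705 kJ

Reaction 1:
  Bonds broken (reactants):
    C-C: 1 × 343 = 343
    C-H: 3 × 428 = 1284
    C-O: 1 × 363 = 363
    C=O: 1 × 769 = 769
    O-H: 1 × 471 = 471
    O=O: 2 × 482 = 964
    Σ(broken) = 4194 kJ
  Bonds formed (products):
    C=O: 4 × 769 = 3076
    O-H: 4 × 471 = 1884
    Σ(formed) = 4960 kJ
  ΔH_1 = 4194 − 4960 = −766 kJ
Reaction 2:
  Bonds broken (reactants):
    C-C: 2 × 343 = 686
    C-H: 8 × 428 = 3424
    C=C: 1 × 637 = 637
    H-Br: 1 × 359 = 359
    Σ(broken) = 5106 kJ
  Bonds formed (products):
    C-Br: 1 × 286 = 286
    C-C: 3 × 343 = 1029
    C-H: 9 × 428 = 3852
    Σ(formed) = 5167 kJ
  ΔH_2 = 5106 − 5167 = −61 kJ
ΔH_1 − ΔH_2 = −705 kJ, so reaction 1 has the more negative ΔH; |ΔH_1 − ΔH_2| = 705 kJ.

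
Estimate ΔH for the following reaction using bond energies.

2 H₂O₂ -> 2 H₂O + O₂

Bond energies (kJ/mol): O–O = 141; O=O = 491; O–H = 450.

Bonds broken (reactants):
  O–H: 4 × 450 = 1800
  O–O: 2 × 141 = 282
  Σ(broken) = 2082 kJ
Bonds formed (products):
  O–H: 4 × 450 = 1800
  O=O: 1 × 491 = 491
  Σ(formed) = 2291 kJ
ΔH = Σ(broken) − Σ(formed) = 2082 − 2291 = −209 kJ

ΔH ≈ −209 kJ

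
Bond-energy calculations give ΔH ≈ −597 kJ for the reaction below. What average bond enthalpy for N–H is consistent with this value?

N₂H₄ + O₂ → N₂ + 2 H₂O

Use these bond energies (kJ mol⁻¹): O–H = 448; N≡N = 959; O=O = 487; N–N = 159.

Let D be the N–H bond energy.
Σ(broken) = 4×D + 1×159 + 1×487 = 646 + 4D
Σ(formed) = 1×959 + 4×448 = 2751
ΔH = Σ(broken) − Σ(formed) = (646 + 4D) − (2751) = −2105 + 4D
Setting this equal to −597 kJ gives 4D = 1508, so D = 377 kJ/mol.

D(N–H) ≈ 377 kJ/mol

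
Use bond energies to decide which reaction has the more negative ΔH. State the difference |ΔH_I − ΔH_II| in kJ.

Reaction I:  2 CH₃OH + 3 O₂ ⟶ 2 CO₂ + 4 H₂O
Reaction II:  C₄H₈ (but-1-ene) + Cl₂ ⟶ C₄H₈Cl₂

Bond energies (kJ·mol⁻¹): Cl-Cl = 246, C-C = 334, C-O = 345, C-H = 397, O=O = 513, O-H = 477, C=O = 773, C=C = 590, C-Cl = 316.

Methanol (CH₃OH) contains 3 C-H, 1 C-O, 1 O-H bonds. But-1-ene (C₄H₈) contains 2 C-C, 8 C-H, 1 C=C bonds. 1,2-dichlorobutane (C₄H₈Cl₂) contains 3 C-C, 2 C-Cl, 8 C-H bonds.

Reaction I:
  Bonds broken (reactants):
    C-H: 6 × 397 = 2382
    C-O: 2 × 345 = 690
    O-H: 2 × 477 = 954
    O=O: 3 × 513 = 1539
    Σ(broken) = 5565 kJ
  Bonds formed (products):
    C=O: 4 × 773 = 3092
    O-H: 8 × 477 = 3816
    Σ(formed) = 6908 kJ
  ΔH_I = 5565 − 6908 = −1343 kJ
Reaction II:
  Bonds broken (reactants):
    C-C: 2 × 334 = 668
    C-H: 8 × 397 = 3176
    C=C: 1 × 590 = 590
    Cl-Cl: 1 × 246 = 246
    Σ(broken) = 4680 kJ
  Bonds formed (products):
    C-C: 3 × 334 = 1002
    C-Cl: 2 × 316 = 632
    C-H: 8 × 397 = 3176
    Σ(formed) = 4810 kJ
  ΔH_II = 4680 − 4810 = −130 kJ
ΔH_I − ΔH_II = −1213 kJ, so reaction I has the more negative ΔH; |ΔH_I − ΔH_II| = 1213 kJ.

Reaction I, by 1213 kJ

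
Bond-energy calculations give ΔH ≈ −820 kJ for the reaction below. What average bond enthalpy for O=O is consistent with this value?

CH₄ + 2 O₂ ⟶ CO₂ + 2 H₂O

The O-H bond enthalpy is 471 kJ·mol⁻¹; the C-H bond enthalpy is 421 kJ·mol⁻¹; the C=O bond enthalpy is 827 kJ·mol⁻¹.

D(O=O) ≈ 517 kJ/mol

Let D be the O=O bond energy.
Σ(broken) = 4×421 + 2×D = 1684 + 2D
Σ(formed) = 2×827 + 4×471 = 3538
ΔH = Σ(broken) − Σ(formed) = (1684 + 2D) − (3538) = −1854 + 2D
Setting this equal to −820 kJ gives 2D = 1034, so D = 517 kJ/mol.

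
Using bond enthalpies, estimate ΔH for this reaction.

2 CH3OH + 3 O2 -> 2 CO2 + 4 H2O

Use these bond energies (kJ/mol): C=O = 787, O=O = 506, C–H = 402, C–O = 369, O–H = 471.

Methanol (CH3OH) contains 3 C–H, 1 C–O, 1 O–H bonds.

ΔH ≈ −1306 kJ

Bonds broken (reactants):
  C–H: 6 × 402 = 2412
  C–O: 2 × 369 = 738
  O–H: 2 × 471 = 942
  O=O: 3 × 506 = 1518
  Σ(broken) = 5610 kJ
Bonds formed (products):
  C=O: 4 × 787 = 3148
  O–H: 8 × 471 = 3768
  Σ(formed) = 6916 kJ
ΔH = Σ(broken) − Σ(formed) = 5610 − 6916 = −1306 kJ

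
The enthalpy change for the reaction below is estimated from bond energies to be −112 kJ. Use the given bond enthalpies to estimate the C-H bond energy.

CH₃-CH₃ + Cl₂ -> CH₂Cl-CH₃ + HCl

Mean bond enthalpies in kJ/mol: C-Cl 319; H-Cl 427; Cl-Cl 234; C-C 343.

D(C-H) ≈ 400 kJ/mol

Let D be the C-H bond energy.
Σ(broken) = 1×343 + 6×D + 1×234 = 577 + 6D
Σ(formed) = 1×343 + 1×319 + 5×D + 1×427 = 1089 + 5D
ΔH = Σ(broken) − Σ(formed) = (577 + 6D) − (1089 + 5D) = −512 + D
Setting this equal to −112 kJ gives D = 400 kJ/mol.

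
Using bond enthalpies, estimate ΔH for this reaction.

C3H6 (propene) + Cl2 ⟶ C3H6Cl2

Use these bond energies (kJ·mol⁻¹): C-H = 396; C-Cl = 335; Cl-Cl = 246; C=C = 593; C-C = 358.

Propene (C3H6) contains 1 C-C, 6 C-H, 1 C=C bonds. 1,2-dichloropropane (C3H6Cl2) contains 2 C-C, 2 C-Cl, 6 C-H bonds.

Bonds broken (reactants):
  C-C: 1 × 358 = 358
  C-H: 6 × 396 = 2376
  C=C: 1 × 593 = 593
  Cl-Cl: 1 × 246 = 246
  Σ(broken) = 3573 kJ
Bonds formed (products):
  C-C: 2 × 358 = 716
  C-Cl: 2 × 335 = 670
  C-H: 6 × 396 = 2376
  Σ(formed) = 3762 kJ
ΔH = Σ(broken) − Σ(formed) = 3573 − 3762 = −189 kJ

ΔH ≈ −189 kJ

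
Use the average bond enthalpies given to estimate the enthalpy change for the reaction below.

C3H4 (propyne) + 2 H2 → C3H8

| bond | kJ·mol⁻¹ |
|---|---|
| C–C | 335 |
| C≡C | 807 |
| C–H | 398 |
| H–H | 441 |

Bonds broken (reactants):
  C≡C: 1 × 807 = 807
  C–C: 1 × 335 = 335
  C–H: 4 × 398 = 1592
  H–H: 2 × 441 = 882
  Σ(broken) = 3616 kJ
Bonds formed (products):
  C–C: 2 × 335 = 670
  C–H: 8 × 398 = 3184
  Σ(formed) = 3854 kJ
ΔH = Σ(broken) − Σ(formed) = 3616 − 3854 = −238 kJ

ΔH ≈ −238 kJ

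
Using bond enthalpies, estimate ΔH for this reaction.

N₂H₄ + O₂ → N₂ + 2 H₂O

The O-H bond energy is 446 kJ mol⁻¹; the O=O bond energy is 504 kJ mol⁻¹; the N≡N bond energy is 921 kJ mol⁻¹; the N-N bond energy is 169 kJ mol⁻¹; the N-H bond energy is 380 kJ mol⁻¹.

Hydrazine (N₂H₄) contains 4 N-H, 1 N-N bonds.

Bonds broken (reactants):
  N-H: 4 × 380 = 1520
  N-N: 1 × 169 = 169
  O=O: 1 × 504 = 504
  Σ(broken) = 2193 kJ
Bonds formed (products):
  N≡N: 1 × 921 = 921
  O-H: 4 × 446 = 1784
  Σ(formed) = 2705 kJ
ΔH = Σ(broken) − Σ(formed) = 2193 − 2705 = −512 kJ

ΔH ≈ −512 kJ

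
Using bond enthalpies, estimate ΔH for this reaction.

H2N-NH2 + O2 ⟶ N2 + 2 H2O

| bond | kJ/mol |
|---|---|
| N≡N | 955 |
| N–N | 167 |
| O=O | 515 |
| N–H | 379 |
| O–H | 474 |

Bonds broken (reactants):
  N–H: 4 × 379 = 1516
  N–N: 1 × 167 = 167
  O=O: 1 × 515 = 515
  Σ(broken) = 2198 kJ
Bonds formed (products):
  N≡N: 1 × 955 = 955
  O–H: 4 × 474 = 1896
  Σ(formed) = 2851 kJ
ΔH = Σ(broken) − Σ(formed) = 2198 − 2851 = −653 kJ

ΔH ≈ −653 kJ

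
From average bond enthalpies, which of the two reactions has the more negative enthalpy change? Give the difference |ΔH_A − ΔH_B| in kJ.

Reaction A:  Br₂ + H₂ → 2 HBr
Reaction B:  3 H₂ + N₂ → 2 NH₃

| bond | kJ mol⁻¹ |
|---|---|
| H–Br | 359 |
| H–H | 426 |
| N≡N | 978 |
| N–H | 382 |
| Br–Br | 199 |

Reaction A, by 57 kJ

Reaction A:
  Bonds broken (reactants):
    Br–Br: 1 × 199 = 199
    H–H: 1 × 426 = 426
    Σ(broken) = 625 kJ
  Bonds formed (products):
    H–Br: 2 × 359 = 718
    Σ(formed) = 718 kJ
  ΔH_A = 625 − 718 = −93 kJ
Reaction B:
  Bonds broken (reactants):
    H–H: 3 × 426 = 1278
    N≡N: 1 × 978 = 978
    Σ(broken) = 2256 kJ
  Bonds formed (products):
    N–H: 6 × 382 = 2292
    Σ(formed) = 2292 kJ
  ΔH_B = 2256 − 2292 = −36 kJ
ΔH_A − ΔH_B = −57 kJ, so reaction A has the more negative ΔH; |ΔH_A − ΔH_B| = 57 kJ.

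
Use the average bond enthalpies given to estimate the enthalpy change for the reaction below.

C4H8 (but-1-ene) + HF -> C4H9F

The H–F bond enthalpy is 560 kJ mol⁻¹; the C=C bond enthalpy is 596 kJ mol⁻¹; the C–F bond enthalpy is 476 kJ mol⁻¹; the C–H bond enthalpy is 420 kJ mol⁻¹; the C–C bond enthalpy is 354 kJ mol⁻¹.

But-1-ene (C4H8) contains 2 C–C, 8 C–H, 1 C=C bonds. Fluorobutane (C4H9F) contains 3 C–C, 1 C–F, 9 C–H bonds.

ΔH ≈ −94 kJ

Bonds broken (reactants):
  C–C: 2 × 354 = 708
  C–H: 8 × 420 = 3360
  C=C: 1 × 596 = 596
  H–F: 1 × 560 = 560
  Σ(broken) = 5224 kJ
Bonds formed (products):
  C–C: 3 × 354 = 1062
  C–F: 1 × 476 = 476
  C–H: 9 × 420 = 3780
  Σ(formed) = 5318 kJ
ΔH = Σ(broken) − Σ(formed) = 5224 − 5318 = −94 kJ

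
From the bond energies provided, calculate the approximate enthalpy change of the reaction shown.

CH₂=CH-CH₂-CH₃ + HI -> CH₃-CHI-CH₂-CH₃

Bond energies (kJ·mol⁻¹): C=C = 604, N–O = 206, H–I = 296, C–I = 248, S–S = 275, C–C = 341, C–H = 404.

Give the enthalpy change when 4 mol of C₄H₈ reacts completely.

ΔH = −372 kJ

Bonds broken (reactants):
  C–C: 2 × 341 = 682
  C–H: 8 × 404 = 3232
  C=C: 1 × 604 = 604
  H–I: 1 × 296 = 296
  Σ(broken) = 4814 kJ
Bonds formed (products):
  C–C: 3 × 341 = 1023
  C–H: 9 × 404 = 3636
  C–I: 1 × 248 = 248
  Σ(formed) = 4907 kJ
ΔH = Σ(broken) − Σ(formed) = 4814 − 4907 = −93 kJ
For 4× the reaction as written: 4 × (−93) = −372 kJ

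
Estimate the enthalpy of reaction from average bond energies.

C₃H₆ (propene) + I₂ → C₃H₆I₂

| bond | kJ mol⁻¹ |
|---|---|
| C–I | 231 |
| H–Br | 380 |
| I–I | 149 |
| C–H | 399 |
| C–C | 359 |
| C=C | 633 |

Bonds broken (reactants):
  C–C: 1 × 359 = 359
  C–H: 6 × 399 = 2394
  C=C: 1 × 633 = 633
  I–I: 1 × 149 = 149
  Σ(broken) = 3535 kJ
Bonds formed (products):
  C–C: 2 × 359 = 718
  C–H: 6 × 399 = 2394
  C–I: 2 × 231 = 462
  Σ(formed) = 3574 kJ
ΔH = Σ(broken) − Σ(formed) = 3535 − 3574 = −39 kJ

ΔH ≈ −39 kJ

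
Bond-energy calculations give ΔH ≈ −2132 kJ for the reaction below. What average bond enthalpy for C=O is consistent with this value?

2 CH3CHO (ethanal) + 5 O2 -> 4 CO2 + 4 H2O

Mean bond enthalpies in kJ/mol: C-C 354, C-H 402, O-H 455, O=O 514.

Let D be the C=O bond energy.
Σ(broken) = 2×354 + 8×402 + 2×D + 5×514 = 6494 + 2D
Σ(formed) = 8×D + 8×455 = 3640 + 8D
ΔH = Σ(broken) − Σ(formed) = (6494 + 2D) − (3640 + 8D) = +2854 − 6D
Setting this equal to −2132 kJ gives 6D = 4986, so D = 831 kJ/mol.

D(C=O) ≈ 831 kJ/mol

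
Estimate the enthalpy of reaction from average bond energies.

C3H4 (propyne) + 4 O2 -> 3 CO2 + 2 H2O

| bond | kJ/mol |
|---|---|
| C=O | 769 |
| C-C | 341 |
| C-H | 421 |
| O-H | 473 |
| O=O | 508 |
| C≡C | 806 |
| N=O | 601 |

Bonds broken (reactants):
  C≡C: 1 × 806 = 806
  C-C: 1 × 341 = 341
  C-H: 4 × 421 = 1684
  O=O: 4 × 508 = 2032
  Σ(broken) = 4863 kJ
Bonds formed (products):
  C=O: 6 × 769 = 4614
  O-H: 4 × 473 = 1892
  Σ(formed) = 6506 kJ
ΔH = Σ(broken) − Σ(formed) = 4863 − 6506 = −1643 kJ

ΔH ≈ −1643 kJ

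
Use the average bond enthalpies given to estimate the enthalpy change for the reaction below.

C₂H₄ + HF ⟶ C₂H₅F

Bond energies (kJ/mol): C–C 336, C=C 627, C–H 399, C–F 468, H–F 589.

Bonds broken (reactants):
  C–H: 4 × 399 = 1596
  C=C: 1 × 627 = 627
  H–F: 1 × 589 = 589
  Σ(broken) = 2812 kJ
Bonds formed (products):
  C–C: 1 × 336 = 336
  C–F: 1 × 468 = 468
  C–H: 5 × 399 = 1995
  Σ(formed) = 2799 kJ
ΔH = Σ(broken) − Σ(formed) = 2812 − 2799 = +13 kJ

ΔH ≈ +13 kJ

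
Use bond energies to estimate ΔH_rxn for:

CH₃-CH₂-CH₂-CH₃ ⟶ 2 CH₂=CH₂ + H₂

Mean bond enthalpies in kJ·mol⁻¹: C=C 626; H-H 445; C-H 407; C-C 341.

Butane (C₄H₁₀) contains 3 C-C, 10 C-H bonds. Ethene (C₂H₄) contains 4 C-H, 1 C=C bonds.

Bonds broken (reactants):
  C-C: 3 × 341 = 1023
  C-H: 10 × 407 = 4070
  Σ(broken) = 5093 kJ
Bonds formed (products):
  C-H: 8 × 407 = 3256
  C=C: 2 × 626 = 1252
  H-H: 1 × 445 = 445
  Σ(formed) = 4953 kJ
ΔH = Σ(broken) − Σ(formed) = 5093 − 4953 = +140 kJ

ΔH ≈ +140 kJ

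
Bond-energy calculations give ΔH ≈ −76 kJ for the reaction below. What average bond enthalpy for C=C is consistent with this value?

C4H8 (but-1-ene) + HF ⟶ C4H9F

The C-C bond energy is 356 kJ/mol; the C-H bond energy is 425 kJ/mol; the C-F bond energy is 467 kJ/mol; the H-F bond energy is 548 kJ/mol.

Let D be the C=C bond energy.
Σ(broken) = 2×356 + 8×425 + 1×D + 1×548 = 4660 + D
Σ(formed) = 3×356 + 1×467 + 9×425 = 5360
ΔH = Σ(broken) − Σ(formed) = (4660 + D) − (5360) = −700 + D
Setting this equal to −76 kJ gives D = 624 kJ/mol.

D(C=C) ≈ 624 kJ/mol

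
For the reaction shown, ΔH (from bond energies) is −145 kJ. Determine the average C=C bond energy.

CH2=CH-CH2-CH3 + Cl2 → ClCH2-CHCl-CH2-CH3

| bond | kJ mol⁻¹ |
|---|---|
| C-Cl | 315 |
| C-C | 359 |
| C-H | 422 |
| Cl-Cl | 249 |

D(C=C) ≈ 595 kJ/mol

Let D be the C=C bond energy.
Σ(broken) = 2×359 + 8×422 + 1×D + 1×249 = 4343 + D
Σ(formed) = 3×359 + 2×315 + 8×422 = 5083
ΔH = Σ(broken) − Σ(formed) = (4343 + D) − (5083) = −740 + D
Setting this equal to −145 kJ gives D = 595 kJ/mol.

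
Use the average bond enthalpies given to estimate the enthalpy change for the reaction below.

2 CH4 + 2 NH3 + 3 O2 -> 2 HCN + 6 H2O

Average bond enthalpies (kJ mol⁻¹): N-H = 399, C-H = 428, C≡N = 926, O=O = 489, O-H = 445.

ΔH ≈ −763 kJ

Bonds broken (reactants):
  C-H: 8 × 428 = 3424
  N-H: 6 × 399 = 2394
  O=O: 3 × 489 = 1467
  Σ(broken) = 7285 kJ
Bonds formed (products):
  C≡N: 2 × 926 = 1852
  C-H: 2 × 428 = 856
  O-H: 12 × 445 = 5340
  Σ(formed) = 8048 kJ
ΔH = Σ(broken) − Σ(formed) = 7285 − 8048 = −763 kJ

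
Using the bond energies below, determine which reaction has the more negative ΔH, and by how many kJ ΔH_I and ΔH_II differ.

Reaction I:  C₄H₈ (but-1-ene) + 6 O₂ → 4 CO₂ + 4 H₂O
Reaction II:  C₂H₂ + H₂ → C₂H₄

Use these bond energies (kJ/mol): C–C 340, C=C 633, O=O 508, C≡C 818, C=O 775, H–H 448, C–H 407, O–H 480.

Reaction I:
  Bonds broken (reactants):
    C–C: 2 × 340 = 680
    C–H: 8 × 407 = 3256
    C=C: 1 × 633 = 633
    O=O: 6 × 508 = 3048
    Σ(broken) = 7617 kJ
  Bonds formed (products):
    C=O: 8 × 775 = 6200
    O–H: 8 × 480 = 3840
    Σ(formed) = 10040 kJ
  ΔH_I = 7617 − 10040 = −2423 kJ
Reaction II:
  Bonds broken (reactants):
    C≡C: 1 × 818 = 818
    C–H: 2 × 407 = 814
    H–H: 1 × 448 = 448
    Σ(broken) = 2080 kJ
  Bonds formed (products):
    C–H: 4 × 407 = 1628
    C=C: 1 × 633 = 633
    Σ(formed) = 2261 kJ
  ΔH_II = 2080 − 2261 = −181 kJ
ΔH_I − ΔH_II = −2242 kJ, so reaction I has the more negative ΔH; |ΔH_I − ΔH_II| = 2242 kJ.

Reaction I, by 2242 kJ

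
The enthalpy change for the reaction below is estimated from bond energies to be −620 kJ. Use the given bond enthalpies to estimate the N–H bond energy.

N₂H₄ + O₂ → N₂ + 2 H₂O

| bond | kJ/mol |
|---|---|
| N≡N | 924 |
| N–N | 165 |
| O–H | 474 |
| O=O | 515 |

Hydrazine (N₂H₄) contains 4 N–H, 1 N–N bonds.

Let D be the N–H bond energy.
Σ(broken) = 4×D + 1×165 + 1×515 = 680 + 4D
Σ(formed) = 1×924 + 4×474 = 2820
ΔH = Σ(broken) − Σ(formed) = (680 + 4D) − (2820) = −2140 + 4D
Setting this equal to −620 kJ gives 4D = 1520, so D = 380 kJ/mol.

D(N–H) ≈ 380 kJ/mol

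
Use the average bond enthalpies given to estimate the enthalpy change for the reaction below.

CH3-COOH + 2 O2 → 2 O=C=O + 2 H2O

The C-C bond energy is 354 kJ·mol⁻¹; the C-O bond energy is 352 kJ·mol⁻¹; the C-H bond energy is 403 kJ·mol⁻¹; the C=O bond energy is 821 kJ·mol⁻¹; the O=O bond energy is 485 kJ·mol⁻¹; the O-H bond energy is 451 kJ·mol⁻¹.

Bonds broken (reactants):
  C-C: 1 × 354 = 354
  C-H: 3 × 403 = 1209
  C-O: 1 × 352 = 352
  C=O: 1 × 821 = 821
  O-H: 1 × 451 = 451
  O=O: 2 × 485 = 970
  Σ(broken) = 4157 kJ
Bonds formed (products):
  C=O: 4 × 821 = 3284
  O-H: 4 × 451 = 1804
  Σ(formed) = 5088 kJ
ΔH = Σ(broken) − Σ(formed) = 4157 − 5088 = −931 kJ

ΔH ≈ −931 kJ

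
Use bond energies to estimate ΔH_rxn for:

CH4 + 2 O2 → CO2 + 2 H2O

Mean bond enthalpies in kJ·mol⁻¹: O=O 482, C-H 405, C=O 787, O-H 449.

ΔH ≈ −786 kJ

Bonds broken (reactants):
  C-H: 4 × 405 = 1620
  O=O: 2 × 482 = 964
  Σ(broken) = 2584 kJ
Bonds formed (products):
  C=O: 2 × 787 = 1574
  O-H: 4 × 449 = 1796
  Σ(formed) = 3370 kJ
ΔH = Σ(broken) − Σ(formed) = 2584 − 3370 = −786 kJ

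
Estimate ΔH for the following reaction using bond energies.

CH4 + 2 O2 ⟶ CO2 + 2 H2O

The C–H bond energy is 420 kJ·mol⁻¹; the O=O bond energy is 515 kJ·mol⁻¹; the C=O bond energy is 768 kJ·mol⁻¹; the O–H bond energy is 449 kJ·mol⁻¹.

ΔH ≈ −622 kJ

Bonds broken (reactants):
  C–H: 4 × 420 = 1680
  O=O: 2 × 515 = 1030
  Σ(broken) = 2710 kJ
Bonds formed (products):
  C=O: 2 × 768 = 1536
  O–H: 4 × 449 = 1796
  Σ(formed) = 3332 kJ
ΔH = Σ(broken) − Σ(formed) = 2710 − 3332 = −622 kJ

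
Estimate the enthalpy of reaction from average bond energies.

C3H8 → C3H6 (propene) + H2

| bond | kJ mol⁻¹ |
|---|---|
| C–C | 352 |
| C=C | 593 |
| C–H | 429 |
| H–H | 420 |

Bonds broken (reactants):
  C–C: 2 × 352 = 704
  C–H: 8 × 429 = 3432
  Σ(broken) = 4136 kJ
Bonds formed (products):
  C–C: 1 × 352 = 352
  C–H: 6 × 429 = 2574
  C=C: 1 × 593 = 593
  H–H: 1 × 420 = 420
  Σ(formed) = 3939 kJ
ΔH = Σ(broken) − Σ(formed) = 4136 − 3939 = +197 kJ

ΔH ≈ +197 kJ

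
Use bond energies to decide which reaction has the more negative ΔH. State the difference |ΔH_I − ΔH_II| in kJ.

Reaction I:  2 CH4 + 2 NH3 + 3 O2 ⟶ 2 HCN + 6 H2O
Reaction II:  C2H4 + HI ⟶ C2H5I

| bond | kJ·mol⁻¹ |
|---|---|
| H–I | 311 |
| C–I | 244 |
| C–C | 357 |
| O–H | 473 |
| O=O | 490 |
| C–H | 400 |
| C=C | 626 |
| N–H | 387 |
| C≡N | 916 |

Reaction I:
  Bonds broken (reactants):
    C–H: 8 × 400 = 3200
    N–H: 6 × 387 = 2322
    O=O: 3 × 490 = 1470
    Σ(broken) = 6992 kJ
  Bonds formed (products):
    C≡N: 2 × 916 = 1832
    C–H: 2 × 400 = 800
    O–H: 12 × 473 = 5676
    Σ(formed) = 8308 kJ
  ΔH_I = 6992 − 8308 = −1316 kJ
Reaction II:
  Bonds broken (reactants):
    C–H: 4 × 400 = 1600
    C=C: 1 × 626 = 626
    H–I: 1 × 311 = 311
    Σ(broken) = 2537 kJ
  Bonds formed (products):
    C–C: 1 × 357 = 357
    C–H: 5 × 400 = 2000
    C–I: 1 × 244 = 244
    Σ(formed) = 2601 kJ
  ΔH_II = 2537 − 2601 = −64 kJ
ΔH_I − ΔH_II = −1252 kJ, so reaction I has the more negative ΔH; |ΔH_I − ΔH_II| = 1252 kJ.

Reaction I, by 1252 kJ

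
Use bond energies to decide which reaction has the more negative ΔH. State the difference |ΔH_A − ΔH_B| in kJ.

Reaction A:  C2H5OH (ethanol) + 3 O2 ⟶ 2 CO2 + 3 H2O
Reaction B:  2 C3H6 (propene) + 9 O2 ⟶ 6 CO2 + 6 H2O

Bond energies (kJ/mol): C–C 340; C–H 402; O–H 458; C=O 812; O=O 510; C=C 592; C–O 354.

Reaction B, by 2658 kJ

Reaction A:
  Bonds broken (reactants):
    C–C: 1 × 340 = 340
    C–H: 5 × 402 = 2010
    C–O: 1 × 354 = 354
    O–H: 1 × 458 = 458
    O=O: 3 × 510 = 1530
    Σ(broken) = 4692 kJ
  Bonds formed (products):
    C=O: 4 × 812 = 3248
    O–H: 6 × 458 = 2748
    Σ(formed) = 5996 kJ
  ΔH_A = 4692 − 5996 = −1304 kJ
Reaction B:
  Bonds broken (reactants):
    C–C: 2 × 340 = 680
    C–H: 12 × 402 = 4824
    C=C: 2 × 592 = 1184
    O=O: 9 × 510 = 4590
    Σ(broken) = 11278 kJ
  Bonds formed (products):
    C=O: 12 × 812 = 9744
    O–H: 12 × 458 = 5496
    Σ(formed) = 15240 kJ
  ΔH_B = 11278 − 15240 = −3962 kJ
ΔH_A − ΔH_B = +2658 kJ, so reaction B has the more negative ΔH; |ΔH_A − ΔH_B| = 2658 kJ.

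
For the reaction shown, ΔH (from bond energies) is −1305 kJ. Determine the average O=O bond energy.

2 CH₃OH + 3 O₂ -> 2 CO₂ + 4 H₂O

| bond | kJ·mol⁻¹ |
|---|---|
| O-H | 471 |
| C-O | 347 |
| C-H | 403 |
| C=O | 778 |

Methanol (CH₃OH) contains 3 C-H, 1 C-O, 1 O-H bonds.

Let D be the O=O bond energy.
Σ(broken) = 6×403 + 2×347 + 2×471 + 3×D = 4054 + 3D
Σ(formed) = 4×778 + 8×471 = 6880
ΔH = Σ(broken) − Σ(formed) = (4054 + 3D) − (6880) = −2826 + 3D
Setting this equal to −1305 kJ gives 3D = 1521, so D = 507 kJ/mol.

D(O=O) ≈ 507 kJ/mol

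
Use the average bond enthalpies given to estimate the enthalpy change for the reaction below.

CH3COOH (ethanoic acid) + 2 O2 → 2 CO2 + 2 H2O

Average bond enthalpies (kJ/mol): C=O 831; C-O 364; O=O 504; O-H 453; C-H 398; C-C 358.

Bonds broken (reactants):
  C-C: 1 × 358 = 358
  C-H: 3 × 398 = 1194
  C-O: 1 × 364 = 364
  C=O: 1 × 831 = 831
  O-H: 1 × 453 = 453
  O=O: 2 × 504 = 1008
  Σ(broken) = 4208 kJ
Bonds formed (products):
  C=O: 4 × 831 = 3324
  O-H: 4 × 453 = 1812
  Σ(formed) = 5136 kJ
ΔH = Σ(broken) − Σ(formed) = 4208 − 5136 = −928 kJ

ΔH ≈ −928 kJ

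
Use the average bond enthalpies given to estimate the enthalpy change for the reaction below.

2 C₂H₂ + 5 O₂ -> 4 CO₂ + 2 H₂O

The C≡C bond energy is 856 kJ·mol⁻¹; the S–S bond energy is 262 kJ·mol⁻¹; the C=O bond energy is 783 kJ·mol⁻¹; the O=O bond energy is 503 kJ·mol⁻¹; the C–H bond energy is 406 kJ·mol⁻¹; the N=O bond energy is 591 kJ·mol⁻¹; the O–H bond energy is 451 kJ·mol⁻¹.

Bonds broken (reactants):
  C≡C: 2 × 856 = 1712
  C–H: 4 × 406 = 1624
  O=O: 5 × 503 = 2515
  Σ(broken) = 5851 kJ
Bonds formed (products):
  C=O: 8 × 783 = 6264
  O–H: 4 × 451 = 1804
  Σ(formed) = 8068 kJ
ΔH = Σ(broken) − Σ(formed) = 5851 − 8068 = −2217 kJ

ΔH ≈ −2217 kJ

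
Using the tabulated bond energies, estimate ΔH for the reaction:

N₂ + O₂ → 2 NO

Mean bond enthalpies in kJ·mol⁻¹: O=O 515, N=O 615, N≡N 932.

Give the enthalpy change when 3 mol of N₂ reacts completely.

Bonds broken (reactants):
  N≡N: 1 × 932 = 932
  O=O: 1 × 515 = 515
  Σ(broken) = 1447 kJ
Bonds formed (products):
  N=O: 2 × 615 = 1230
  Σ(formed) = 1230 kJ
ΔH = Σ(broken) − Σ(formed) = 1447 − 1230 = +217 kJ
For 3× the reaction as written: 3 × (+217) = +651 kJ

ΔH = +651 kJ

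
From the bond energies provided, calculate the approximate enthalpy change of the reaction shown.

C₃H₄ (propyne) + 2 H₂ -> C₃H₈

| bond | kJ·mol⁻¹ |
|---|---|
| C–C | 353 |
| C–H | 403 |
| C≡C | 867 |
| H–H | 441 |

ΔH ≈ −216 kJ

Bonds broken (reactants):
  C≡C: 1 × 867 = 867
  C–C: 1 × 353 = 353
  C–H: 4 × 403 = 1612
  H–H: 2 × 441 = 882
  Σ(broken) = 3714 kJ
Bonds formed (products):
  C–C: 2 × 353 = 706
  C–H: 8 × 403 = 3224
  Σ(formed) = 3930 kJ
ΔH = Σ(broken) − Σ(formed) = 3714 − 3930 = −216 kJ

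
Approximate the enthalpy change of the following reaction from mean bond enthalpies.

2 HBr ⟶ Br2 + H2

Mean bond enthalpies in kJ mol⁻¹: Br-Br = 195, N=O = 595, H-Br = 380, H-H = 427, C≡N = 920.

Bonds broken (reactants):
  H-Br: 2 × 380 = 760
  Σ(broken) = 760 kJ
Bonds formed (products):
  Br-Br: 1 × 195 = 195
  H-H: 1 × 427 = 427
  Σ(formed) = 622 kJ
ΔH = Σ(broken) − Σ(formed) = 760 − 622 = +138 kJ

ΔH ≈ +138 kJ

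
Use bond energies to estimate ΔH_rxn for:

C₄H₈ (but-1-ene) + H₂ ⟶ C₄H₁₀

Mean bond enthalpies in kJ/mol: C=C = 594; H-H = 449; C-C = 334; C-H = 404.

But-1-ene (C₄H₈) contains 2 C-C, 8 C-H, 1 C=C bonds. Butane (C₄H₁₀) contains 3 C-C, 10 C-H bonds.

ΔH ≈ −99 kJ

Bonds broken (reactants):
  C-C: 2 × 334 = 668
  C-H: 8 × 404 = 3232
  C=C: 1 × 594 = 594
  H-H: 1 × 449 = 449
  Σ(broken) = 4943 kJ
Bonds formed (products):
  C-C: 3 × 334 = 1002
  C-H: 10 × 404 = 4040
  Σ(formed) = 5042 kJ
ΔH = Σ(broken) − Σ(formed) = 4943 − 5042 = −99 kJ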